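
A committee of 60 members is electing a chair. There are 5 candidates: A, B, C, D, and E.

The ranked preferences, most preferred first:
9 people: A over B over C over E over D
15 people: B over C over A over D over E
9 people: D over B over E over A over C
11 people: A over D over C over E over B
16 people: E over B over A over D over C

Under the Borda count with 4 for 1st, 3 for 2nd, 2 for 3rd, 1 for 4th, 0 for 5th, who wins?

B

A: 9×4 + 15×2 + 9×1 + 11×4 + 16×2 = 151
B: 9×3 + 15×4 + 9×3 + 11×0 + 16×3 = 162
C: 9×2 + 15×3 + 9×0 + 11×2 + 16×0 = 85
D: 9×0 + 15×1 + 9×4 + 11×3 + 16×1 = 100
E: 9×1 + 15×0 + 9×2 + 11×1 + 16×4 = 102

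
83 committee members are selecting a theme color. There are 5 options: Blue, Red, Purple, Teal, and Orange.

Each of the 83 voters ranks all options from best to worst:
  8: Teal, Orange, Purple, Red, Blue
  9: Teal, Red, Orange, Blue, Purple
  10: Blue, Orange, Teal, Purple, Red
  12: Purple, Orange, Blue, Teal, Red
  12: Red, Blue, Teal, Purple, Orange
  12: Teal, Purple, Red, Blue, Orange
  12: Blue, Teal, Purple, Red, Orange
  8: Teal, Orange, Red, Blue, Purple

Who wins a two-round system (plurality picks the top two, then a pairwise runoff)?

Round 1 first-place votes: Blue 22, Red 12, Purple 12, Teal 37, Orange 0. Teal and Blue advance.
Runoff: Teal is ranked above Blue on 37 ballots, Blue above Teal on 46.

Blue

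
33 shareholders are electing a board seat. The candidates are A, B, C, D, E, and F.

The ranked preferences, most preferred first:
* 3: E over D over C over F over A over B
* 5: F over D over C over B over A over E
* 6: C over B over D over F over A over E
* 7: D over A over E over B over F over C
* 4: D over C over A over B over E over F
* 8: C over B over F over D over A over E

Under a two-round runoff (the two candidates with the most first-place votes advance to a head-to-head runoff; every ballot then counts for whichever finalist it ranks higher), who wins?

Round 1 first-place votes: A 0, B 0, C 14, D 11, E 3, F 5. C and D advance.
Runoff: C is ranked above D on 14 ballots, D above C on 19.

D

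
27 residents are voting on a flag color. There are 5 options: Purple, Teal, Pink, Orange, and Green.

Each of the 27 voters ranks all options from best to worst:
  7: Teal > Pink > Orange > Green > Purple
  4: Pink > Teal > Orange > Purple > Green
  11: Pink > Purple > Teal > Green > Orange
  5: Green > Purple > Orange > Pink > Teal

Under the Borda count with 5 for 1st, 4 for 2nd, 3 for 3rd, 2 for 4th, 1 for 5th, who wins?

Purple: 7×1 + 4×2 + 11×4 + 5×4 = 79
Teal: 7×5 + 4×4 + 11×3 + 5×1 = 89
Pink: 7×4 + 4×5 + 11×5 + 5×2 = 113
Orange: 7×3 + 4×3 + 11×1 + 5×3 = 59
Green: 7×2 + 4×1 + 11×2 + 5×5 = 65

Pink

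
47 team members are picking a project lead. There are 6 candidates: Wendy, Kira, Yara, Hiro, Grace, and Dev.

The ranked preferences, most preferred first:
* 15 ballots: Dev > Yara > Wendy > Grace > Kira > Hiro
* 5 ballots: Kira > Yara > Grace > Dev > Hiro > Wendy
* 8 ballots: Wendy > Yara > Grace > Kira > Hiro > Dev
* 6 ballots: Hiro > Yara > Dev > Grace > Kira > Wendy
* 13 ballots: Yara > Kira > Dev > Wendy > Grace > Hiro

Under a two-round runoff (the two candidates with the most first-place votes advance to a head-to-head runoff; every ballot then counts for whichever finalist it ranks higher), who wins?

Yara

Round 1 first-place votes: Wendy 8, Kira 5, Yara 13, Hiro 6, Grace 0, Dev 15. Dev and Yara advance.
Runoff: Dev is ranked above Yara on 15 ballots, Yara above Dev on 32.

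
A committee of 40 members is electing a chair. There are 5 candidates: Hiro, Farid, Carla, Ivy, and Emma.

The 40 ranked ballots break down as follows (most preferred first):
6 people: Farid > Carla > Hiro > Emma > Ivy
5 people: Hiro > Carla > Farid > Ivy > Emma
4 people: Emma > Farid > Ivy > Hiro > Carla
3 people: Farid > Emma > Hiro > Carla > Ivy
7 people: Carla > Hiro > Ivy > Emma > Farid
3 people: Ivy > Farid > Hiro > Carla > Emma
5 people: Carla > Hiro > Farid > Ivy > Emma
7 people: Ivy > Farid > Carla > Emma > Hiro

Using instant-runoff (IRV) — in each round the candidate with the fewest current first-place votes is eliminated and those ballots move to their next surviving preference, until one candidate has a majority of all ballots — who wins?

Farid

Round 1: Hiro 5, Farid 9, Carla 12, Ivy 10, Emma 4. Emma eliminated.
Round 2: Hiro 5, Farid 13, Carla 12, Ivy 10. Hiro eliminated.
Round 3: Farid 13, Carla 17, Ivy 10. Ivy eliminated.
Round 4: Farid 23, Carla 17. Farid has a majority (≥21).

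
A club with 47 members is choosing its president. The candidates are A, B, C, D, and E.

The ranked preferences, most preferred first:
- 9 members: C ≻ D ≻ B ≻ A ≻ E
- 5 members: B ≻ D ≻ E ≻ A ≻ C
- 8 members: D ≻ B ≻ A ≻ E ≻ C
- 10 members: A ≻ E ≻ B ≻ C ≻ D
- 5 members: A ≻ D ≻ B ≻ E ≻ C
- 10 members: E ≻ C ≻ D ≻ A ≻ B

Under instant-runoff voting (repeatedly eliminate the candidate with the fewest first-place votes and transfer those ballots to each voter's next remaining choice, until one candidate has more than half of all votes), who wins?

Round 1: A 15, B 5, C 9, D 8, E 10. B eliminated.
Round 2: A 15, C 9, D 13, E 10. C eliminated.
Round 3: A 15, D 22, E 10. E eliminated.
Round 4: A 15, D 32. D has a majority (≥24).

D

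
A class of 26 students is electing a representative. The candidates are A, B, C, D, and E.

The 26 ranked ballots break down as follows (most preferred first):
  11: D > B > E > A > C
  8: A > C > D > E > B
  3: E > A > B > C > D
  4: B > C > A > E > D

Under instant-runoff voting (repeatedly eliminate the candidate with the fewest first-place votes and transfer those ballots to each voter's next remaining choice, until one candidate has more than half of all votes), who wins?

Round 1: A 8, B 4, C 0, D 11, E 3. C eliminated.
Round 2: A 8, B 4, D 11, E 3. E eliminated.
Round 3: A 11, B 4, D 11. B eliminated.
Round 4: A 15, D 11. A has a majority (≥14).

A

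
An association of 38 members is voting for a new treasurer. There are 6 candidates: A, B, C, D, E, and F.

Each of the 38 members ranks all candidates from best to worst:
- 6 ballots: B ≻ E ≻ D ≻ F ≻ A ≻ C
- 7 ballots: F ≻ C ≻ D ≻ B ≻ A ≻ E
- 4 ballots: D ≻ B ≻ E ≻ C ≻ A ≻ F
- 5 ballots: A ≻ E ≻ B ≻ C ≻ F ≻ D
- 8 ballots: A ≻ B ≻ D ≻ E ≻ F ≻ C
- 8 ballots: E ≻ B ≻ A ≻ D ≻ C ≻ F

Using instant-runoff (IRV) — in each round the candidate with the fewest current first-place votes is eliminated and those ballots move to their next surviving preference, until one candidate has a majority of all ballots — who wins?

B

Round 1: A 13, B 6, C 0, D 4, E 8, F 7. C eliminated.
Round 2: A 13, B 6, D 4, E 8, F 7. D eliminated.
Round 3: A 13, B 10, E 8, F 7. F eliminated.
Round 4: A 13, B 17, E 8. E eliminated.
Round 5: A 13, B 25. B has a majority (≥20).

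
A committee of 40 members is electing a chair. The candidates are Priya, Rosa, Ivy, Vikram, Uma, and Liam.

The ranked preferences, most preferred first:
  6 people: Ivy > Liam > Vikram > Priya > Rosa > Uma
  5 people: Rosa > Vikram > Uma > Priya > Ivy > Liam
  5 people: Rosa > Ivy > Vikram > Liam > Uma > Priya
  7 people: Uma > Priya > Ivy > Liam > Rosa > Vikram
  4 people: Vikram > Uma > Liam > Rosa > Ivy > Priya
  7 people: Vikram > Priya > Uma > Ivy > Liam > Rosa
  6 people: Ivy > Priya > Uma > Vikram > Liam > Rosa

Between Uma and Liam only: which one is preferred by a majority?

Uma

Uma is ranked above Liam on 29 ballots; Liam above Uma on 11.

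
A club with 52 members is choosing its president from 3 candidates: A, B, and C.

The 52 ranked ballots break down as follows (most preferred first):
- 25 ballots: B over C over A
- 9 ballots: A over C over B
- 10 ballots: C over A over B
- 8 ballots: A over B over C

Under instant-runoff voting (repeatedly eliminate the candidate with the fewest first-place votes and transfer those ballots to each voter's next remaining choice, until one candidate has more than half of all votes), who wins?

Round 1: A 17, B 25, C 10. C eliminated.
Round 2: A 27, B 25. A has a majority (≥27).

A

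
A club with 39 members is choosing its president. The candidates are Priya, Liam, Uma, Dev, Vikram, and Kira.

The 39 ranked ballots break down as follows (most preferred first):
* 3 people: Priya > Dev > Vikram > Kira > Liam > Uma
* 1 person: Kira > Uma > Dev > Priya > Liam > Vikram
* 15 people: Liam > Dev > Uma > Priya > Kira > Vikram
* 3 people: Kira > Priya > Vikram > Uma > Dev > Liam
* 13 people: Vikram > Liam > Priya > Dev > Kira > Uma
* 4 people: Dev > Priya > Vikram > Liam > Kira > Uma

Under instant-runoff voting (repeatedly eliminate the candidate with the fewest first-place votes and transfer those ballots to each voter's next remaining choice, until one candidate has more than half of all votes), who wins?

Vikram

Round 1: Priya 3, Liam 15, Uma 0, Dev 4, Vikram 13, Kira 4. Uma eliminated.
Round 2: Priya 3, Liam 15, Dev 4, Vikram 13, Kira 4. Priya eliminated.
Round 3: Liam 15, Dev 7, Vikram 13, Kira 4. Kira eliminated.
Round 4: Liam 15, Dev 8, Vikram 16. Dev eliminated.
Round 5: Liam 16, Vikram 23. Vikram has a majority (≥20).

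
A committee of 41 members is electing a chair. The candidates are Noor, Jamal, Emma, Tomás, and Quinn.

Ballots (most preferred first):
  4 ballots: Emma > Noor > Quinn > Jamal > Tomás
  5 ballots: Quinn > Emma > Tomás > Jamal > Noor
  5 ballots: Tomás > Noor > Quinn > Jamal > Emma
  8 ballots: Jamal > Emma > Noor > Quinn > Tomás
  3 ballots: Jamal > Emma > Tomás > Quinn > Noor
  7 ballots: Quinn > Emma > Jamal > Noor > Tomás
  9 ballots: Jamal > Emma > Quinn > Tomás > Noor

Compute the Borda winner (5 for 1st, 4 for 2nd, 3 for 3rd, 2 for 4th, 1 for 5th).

Emma

Noor: 4×4 + 5×1 + 5×4 + 8×3 + 3×1 + 7×2 + 9×1 = 91
Jamal: 4×2 + 5×2 + 5×2 + 8×5 + 3×5 + 7×3 + 9×5 = 149
Emma: 4×5 + 5×4 + 5×1 + 8×4 + 3×4 + 7×4 + 9×4 = 153
Tomás: 4×1 + 5×3 + 5×5 + 8×1 + 3×3 + 7×1 + 9×2 = 86
Quinn: 4×3 + 5×5 + 5×3 + 8×2 + 3×2 + 7×5 + 9×3 = 136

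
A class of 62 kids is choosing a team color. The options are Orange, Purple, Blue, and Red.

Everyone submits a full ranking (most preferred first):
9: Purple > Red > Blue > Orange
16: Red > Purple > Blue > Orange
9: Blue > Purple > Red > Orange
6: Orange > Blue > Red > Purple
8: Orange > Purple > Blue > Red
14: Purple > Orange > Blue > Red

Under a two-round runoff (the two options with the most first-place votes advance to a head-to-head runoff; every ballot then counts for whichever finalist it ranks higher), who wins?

Purple

Round 1 first-place votes: Orange 14, Purple 23, Blue 9, Red 16. Purple and Red advance.
Runoff: Purple is ranked above Red on 40 ballots, Red above Purple on 22.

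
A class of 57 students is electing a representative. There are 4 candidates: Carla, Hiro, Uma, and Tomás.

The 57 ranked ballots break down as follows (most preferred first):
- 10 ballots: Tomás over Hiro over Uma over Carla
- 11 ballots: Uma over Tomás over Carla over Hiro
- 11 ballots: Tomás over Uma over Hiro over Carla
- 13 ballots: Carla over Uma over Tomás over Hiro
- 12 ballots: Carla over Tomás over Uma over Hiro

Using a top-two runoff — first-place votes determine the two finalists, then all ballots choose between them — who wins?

Tomás

Round 1 first-place votes: Carla 25, Hiro 0, Uma 11, Tomás 21. Carla and Tomás advance.
Runoff: Carla is ranked above Tomás on 25 ballots, Tomás above Carla on 32.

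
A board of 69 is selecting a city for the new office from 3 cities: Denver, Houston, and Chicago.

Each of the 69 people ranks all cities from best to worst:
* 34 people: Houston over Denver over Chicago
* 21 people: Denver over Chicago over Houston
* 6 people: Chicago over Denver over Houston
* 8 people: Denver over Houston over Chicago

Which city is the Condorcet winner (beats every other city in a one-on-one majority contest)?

Denver

Denver vs Houston: 35–34
Denver vs Chicago: 63–6
Denver beats every other city.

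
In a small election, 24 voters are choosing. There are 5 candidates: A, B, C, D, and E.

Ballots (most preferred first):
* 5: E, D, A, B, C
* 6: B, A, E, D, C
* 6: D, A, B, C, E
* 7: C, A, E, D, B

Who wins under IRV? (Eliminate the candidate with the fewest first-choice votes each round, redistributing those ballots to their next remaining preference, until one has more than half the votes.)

D

Round 1: A 0, B 6, C 7, D 6, E 5. A eliminated.
Round 2: B 6, C 7, D 6, E 5. E eliminated.
Round 3: B 6, C 7, D 11. B eliminated.
Round 4: C 7, D 17. D has a majority (≥13).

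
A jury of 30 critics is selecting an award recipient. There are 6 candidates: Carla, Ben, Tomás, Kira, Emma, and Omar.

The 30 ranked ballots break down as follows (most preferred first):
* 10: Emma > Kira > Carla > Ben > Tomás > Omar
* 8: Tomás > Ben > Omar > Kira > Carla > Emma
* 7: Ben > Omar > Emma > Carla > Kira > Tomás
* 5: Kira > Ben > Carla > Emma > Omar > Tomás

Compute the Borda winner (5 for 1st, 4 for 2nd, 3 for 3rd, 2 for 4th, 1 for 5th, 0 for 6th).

Ben

Carla: 10×3 + 8×1 + 7×2 + 5×3 = 67
Ben: 10×2 + 8×4 + 7×5 + 5×4 = 107
Tomás: 10×1 + 8×5 + 7×0 + 5×0 = 50
Kira: 10×4 + 8×2 + 7×1 + 5×5 = 88
Emma: 10×5 + 8×0 + 7×3 + 5×2 = 81
Omar: 10×0 + 8×3 + 7×4 + 5×1 = 57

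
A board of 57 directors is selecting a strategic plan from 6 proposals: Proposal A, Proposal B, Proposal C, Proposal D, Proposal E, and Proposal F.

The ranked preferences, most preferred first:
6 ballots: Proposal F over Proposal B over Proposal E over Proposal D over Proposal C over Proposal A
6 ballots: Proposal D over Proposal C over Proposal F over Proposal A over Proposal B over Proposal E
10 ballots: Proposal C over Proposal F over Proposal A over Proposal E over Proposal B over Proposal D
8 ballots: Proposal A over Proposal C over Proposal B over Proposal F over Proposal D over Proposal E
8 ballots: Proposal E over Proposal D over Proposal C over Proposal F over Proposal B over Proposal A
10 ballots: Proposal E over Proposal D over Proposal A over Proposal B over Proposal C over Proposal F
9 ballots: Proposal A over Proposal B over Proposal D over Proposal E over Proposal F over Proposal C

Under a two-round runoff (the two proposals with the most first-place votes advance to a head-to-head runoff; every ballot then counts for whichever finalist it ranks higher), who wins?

Proposal A

Round 1 first-place votes: Proposal A 17, Proposal B 0, Proposal C 10, Proposal D 6, Proposal E 18, Proposal F 6. Proposal E and Proposal A advance.
Runoff: Proposal E is ranked above Proposal A on 24 ballots, Proposal A above Proposal E on 33.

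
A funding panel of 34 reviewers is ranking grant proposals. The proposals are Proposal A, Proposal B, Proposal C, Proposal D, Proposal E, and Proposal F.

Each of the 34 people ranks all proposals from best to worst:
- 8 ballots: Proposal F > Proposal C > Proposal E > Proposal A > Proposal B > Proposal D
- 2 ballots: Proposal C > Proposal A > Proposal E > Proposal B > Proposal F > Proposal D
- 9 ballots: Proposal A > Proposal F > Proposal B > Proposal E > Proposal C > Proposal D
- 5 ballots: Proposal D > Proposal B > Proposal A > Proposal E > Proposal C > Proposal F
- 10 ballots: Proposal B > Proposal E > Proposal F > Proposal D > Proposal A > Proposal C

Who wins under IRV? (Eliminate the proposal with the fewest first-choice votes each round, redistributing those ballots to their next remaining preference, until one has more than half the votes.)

Proposal A

Round 1: Proposal A 9, Proposal B 10, Proposal C 2, Proposal D 5, Proposal E 0, Proposal F 8. Proposal E eliminated.
Round 2: Proposal A 9, Proposal B 10, Proposal C 2, Proposal D 5, Proposal F 8. Proposal C eliminated.
Round 3: Proposal A 11, Proposal B 10, Proposal D 5, Proposal F 8. Proposal D eliminated.
Round 4: Proposal A 11, Proposal B 15, Proposal F 8. Proposal F eliminated.
Round 5: Proposal A 19, Proposal B 15. Proposal A has a majority (≥18).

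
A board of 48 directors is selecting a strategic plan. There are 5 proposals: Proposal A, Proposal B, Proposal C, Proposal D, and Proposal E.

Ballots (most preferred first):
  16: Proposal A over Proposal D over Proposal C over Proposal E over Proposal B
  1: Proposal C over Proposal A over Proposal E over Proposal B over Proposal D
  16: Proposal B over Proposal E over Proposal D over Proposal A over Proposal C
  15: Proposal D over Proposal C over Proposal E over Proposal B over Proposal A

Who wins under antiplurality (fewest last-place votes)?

Last-place votes: Proposal A 15, Proposal B 16, Proposal C 16, Proposal D 1, Proposal E 0.

Proposal E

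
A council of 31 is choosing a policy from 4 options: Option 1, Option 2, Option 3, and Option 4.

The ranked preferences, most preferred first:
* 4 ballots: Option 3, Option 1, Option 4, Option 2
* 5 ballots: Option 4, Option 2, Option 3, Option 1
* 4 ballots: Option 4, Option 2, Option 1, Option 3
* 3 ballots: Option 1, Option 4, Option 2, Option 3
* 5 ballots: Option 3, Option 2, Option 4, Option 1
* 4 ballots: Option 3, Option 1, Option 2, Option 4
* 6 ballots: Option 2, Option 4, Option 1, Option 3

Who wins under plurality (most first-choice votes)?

Option 3

First-place votes: Option 1 3, Option 2 6, Option 3 13, Option 4 9.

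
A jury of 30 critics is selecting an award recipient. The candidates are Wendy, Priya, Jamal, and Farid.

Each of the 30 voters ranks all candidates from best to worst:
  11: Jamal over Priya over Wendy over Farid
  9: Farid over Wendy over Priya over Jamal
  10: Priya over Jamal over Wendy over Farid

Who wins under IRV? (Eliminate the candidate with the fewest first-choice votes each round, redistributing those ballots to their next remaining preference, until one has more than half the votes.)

Priya

Round 1: Wendy 0, Priya 10, Jamal 11, Farid 9. Wendy eliminated.
Round 2: Priya 10, Jamal 11, Farid 9. Farid eliminated.
Round 3: Priya 19, Jamal 11. Priya has a majority (≥16).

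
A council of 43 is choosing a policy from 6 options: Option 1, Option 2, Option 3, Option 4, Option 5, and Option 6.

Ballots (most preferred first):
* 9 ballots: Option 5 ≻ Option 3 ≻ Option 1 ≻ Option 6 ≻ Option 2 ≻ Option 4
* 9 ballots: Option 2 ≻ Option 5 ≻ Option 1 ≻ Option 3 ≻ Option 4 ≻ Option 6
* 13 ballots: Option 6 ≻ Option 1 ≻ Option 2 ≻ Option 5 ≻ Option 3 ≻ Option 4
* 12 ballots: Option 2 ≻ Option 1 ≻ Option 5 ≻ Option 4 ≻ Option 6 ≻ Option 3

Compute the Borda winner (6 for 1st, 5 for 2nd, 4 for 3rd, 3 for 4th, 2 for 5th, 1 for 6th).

Option 1

Option 1: 9×4 + 9×4 + 13×5 + 12×5 = 197
Option 2: 9×2 + 9×6 + 13×4 + 12×6 = 196
Option 3: 9×5 + 9×3 + 13×2 + 12×1 = 110
Option 4: 9×1 + 9×2 + 13×1 + 12×3 = 76
Option 5: 9×6 + 9×5 + 13×3 + 12×4 = 186
Option 6: 9×3 + 9×1 + 13×6 + 12×2 = 138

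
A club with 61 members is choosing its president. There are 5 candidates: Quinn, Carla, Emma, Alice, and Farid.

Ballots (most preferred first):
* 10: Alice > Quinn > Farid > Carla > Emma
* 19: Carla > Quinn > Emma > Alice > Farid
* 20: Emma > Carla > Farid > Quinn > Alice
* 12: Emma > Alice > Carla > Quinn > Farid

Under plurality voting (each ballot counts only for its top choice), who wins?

First-place votes: Quinn 0, Carla 19, Emma 32, Alice 10, Farid 0.

Emma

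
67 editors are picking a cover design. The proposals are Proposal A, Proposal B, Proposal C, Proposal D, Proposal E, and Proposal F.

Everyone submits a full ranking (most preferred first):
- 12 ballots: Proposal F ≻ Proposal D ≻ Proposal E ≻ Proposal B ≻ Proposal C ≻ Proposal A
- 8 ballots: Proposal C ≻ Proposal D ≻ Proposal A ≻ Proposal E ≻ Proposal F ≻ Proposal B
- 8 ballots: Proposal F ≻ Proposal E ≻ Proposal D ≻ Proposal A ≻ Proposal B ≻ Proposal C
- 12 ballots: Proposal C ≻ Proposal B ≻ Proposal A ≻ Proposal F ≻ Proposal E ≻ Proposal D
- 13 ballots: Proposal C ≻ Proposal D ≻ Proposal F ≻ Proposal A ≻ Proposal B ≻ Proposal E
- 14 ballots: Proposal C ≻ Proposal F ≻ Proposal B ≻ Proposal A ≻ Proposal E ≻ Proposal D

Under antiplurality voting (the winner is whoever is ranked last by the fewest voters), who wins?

Last-place votes: Proposal A 12, Proposal B 8, Proposal C 8, Proposal D 26, Proposal E 13, Proposal F 0.

Proposal F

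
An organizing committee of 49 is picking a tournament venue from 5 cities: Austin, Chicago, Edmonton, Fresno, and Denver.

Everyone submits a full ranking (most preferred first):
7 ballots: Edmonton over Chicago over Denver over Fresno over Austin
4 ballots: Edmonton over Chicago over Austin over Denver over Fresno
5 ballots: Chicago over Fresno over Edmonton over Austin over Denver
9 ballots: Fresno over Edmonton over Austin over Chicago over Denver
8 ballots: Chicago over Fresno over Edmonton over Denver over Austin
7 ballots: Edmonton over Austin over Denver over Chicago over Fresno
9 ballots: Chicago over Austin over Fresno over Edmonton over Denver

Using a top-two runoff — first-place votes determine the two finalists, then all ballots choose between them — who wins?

Edmonton

Round 1 first-place votes: Austin 0, Chicago 22, Edmonton 18, Fresno 9, Denver 0. Chicago and Edmonton advance.
Runoff: Chicago is ranked above Edmonton on 22 ballots, Edmonton above Chicago on 27.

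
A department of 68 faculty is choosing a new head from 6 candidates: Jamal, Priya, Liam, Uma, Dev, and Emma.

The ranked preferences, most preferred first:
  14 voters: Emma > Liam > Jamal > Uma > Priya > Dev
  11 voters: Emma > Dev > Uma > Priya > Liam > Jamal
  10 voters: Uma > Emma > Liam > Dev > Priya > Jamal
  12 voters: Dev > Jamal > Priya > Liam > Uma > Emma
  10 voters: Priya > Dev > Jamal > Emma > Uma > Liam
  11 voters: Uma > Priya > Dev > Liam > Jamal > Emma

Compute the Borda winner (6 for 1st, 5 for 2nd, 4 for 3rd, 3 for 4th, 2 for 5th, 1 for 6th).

Jamal: 14×4 + 11×1 + 10×1 + 12×5 + 10×4 + 11×2 = 199
Priya: 14×2 + 11×3 + 10×2 + 12×4 + 10×6 + 11×5 = 244
Liam: 14×5 + 11×2 + 10×4 + 12×3 + 10×1 + 11×3 = 211
Uma: 14×3 + 11×4 + 10×6 + 12×2 + 10×2 + 11×6 = 256
Dev: 14×1 + 11×5 + 10×3 + 12×6 + 10×5 + 11×4 = 265
Emma: 14×6 + 11×6 + 10×5 + 12×1 + 10×3 + 11×1 = 253

Dev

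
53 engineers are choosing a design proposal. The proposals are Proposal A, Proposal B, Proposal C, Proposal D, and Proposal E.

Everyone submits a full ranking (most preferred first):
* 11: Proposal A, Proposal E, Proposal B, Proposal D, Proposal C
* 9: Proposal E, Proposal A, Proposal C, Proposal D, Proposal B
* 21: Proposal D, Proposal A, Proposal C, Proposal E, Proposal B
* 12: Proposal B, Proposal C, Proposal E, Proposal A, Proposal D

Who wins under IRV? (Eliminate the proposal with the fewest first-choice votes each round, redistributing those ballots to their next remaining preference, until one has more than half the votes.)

Round 1: Proposal A 11, Proposal B 12, Proposal C 0, Proposal D 21, Proposal E 9. Proposal C eliminated.
Round 2: Proposal A 11, Proposal B 12, Proposal D 21, Proposal E 9. Proposal E eliminated.
Round 3: Proposal A 20, Proposal B 12, Proposal D 21. Proposal B eliminated.
Round 4: Proposal A 32, Proposal D 21. Proposal A has a majority (≥27).

Proposal A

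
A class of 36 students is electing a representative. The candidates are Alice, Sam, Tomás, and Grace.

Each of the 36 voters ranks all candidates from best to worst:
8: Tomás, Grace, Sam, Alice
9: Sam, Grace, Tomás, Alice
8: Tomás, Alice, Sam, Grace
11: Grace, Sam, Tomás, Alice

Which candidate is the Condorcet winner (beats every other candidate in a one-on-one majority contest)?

Grace vs Alice: 28–8
Grace vs Sam: 19–17
Grace vs Tomás: 20–16
Grace beats every other candidate.

Grace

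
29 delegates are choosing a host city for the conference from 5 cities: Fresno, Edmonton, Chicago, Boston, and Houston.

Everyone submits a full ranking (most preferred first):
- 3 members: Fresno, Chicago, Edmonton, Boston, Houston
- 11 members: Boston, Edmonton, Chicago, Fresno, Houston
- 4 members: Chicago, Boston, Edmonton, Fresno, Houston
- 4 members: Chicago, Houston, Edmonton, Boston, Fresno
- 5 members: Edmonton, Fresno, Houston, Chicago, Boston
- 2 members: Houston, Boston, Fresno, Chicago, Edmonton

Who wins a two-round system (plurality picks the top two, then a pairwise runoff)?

Round 1 first-place votes: Fresno 3, Edmonton 5, Chicago 8, Boston 11, Houston 2. Boston and Chicago advance.
Runoff: Boston is ranked above Chicago on 13 ballots, Chicago above Boston on 16.

Chicago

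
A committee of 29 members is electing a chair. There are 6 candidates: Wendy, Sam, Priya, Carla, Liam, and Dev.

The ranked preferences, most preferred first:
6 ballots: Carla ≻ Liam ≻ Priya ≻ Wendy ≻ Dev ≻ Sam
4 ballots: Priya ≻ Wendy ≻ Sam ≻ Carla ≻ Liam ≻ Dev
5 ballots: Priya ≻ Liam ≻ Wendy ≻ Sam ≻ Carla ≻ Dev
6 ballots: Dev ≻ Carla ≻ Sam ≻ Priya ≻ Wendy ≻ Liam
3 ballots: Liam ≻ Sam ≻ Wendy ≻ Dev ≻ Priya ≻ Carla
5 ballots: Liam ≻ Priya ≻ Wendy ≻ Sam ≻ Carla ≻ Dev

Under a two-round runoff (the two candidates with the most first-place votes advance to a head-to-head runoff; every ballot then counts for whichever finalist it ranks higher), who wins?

Round 1 first-place votes: Wendy 0, Sam 0, Priya 9, Carla 6, Liam 8, Dev 6. Priya and Liam advance.
Runoff: Priya is ranked above Liam on 15 ballots, Liam above Priya on 14.

Priya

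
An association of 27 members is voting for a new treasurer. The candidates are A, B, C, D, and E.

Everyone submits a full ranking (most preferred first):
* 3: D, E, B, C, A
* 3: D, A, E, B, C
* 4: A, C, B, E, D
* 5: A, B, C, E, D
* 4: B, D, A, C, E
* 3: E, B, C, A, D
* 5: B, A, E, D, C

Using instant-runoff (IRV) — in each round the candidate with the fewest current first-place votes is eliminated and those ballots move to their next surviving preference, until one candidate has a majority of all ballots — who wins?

B

Round 1: A 9, B 9, C 0, D 6, E 3. C eliminated.
Round 2: A 9, B 9, D 6, E 3. E eliminated.
Round 3: A 9, B 12, D 6. D eliminated.
Round 4: A 12, B 15. B has a majority (≥14).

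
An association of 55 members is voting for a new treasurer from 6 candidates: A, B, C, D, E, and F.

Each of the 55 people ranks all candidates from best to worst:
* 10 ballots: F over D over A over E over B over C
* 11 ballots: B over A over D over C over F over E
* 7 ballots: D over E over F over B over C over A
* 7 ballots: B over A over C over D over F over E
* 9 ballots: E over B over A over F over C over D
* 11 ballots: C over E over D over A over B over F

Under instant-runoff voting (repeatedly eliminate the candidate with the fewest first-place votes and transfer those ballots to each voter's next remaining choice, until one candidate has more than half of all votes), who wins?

E

Round 1: A 0, B 18, C 11, D 7, E 9, F 10. A eliminated.
Round 2: B 18, C 11, D 7, E 9, F 10. D eliminated.
Round 3: B 18, C 11, E 16, F 10. F eliminated.
Round 4: B 18, C 11, E 26. C eliminated.
Round 5: B 18, E 37. E has a majority (≥28).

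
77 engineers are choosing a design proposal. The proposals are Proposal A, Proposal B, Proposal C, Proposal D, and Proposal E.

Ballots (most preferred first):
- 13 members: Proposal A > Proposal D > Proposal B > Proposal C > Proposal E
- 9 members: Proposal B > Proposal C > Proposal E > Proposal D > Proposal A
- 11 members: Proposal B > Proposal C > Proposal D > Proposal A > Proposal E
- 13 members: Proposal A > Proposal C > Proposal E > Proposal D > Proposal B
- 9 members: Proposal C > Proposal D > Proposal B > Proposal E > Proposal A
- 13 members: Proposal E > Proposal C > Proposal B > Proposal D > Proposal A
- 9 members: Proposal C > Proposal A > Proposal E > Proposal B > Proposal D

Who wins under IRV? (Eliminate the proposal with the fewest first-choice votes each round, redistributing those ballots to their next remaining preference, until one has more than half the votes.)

Round 1: Proposal A 26, Proposal B 20, Proposal C 18, Proposal D 0, Proposal E 13. Proposal D eliminated.
Round 2: Proposal A 26, Proposal B 20, Proposal C 18, Proposal E 13. Proposal E eliminated.
Round 3: Proposal A 26, Proposal B 20, Proposal C 31. Proposal B eliminated.
Round 4: Proposal A 26, Proposal C 51. Proposal C has a majority (≥39).

Proposal C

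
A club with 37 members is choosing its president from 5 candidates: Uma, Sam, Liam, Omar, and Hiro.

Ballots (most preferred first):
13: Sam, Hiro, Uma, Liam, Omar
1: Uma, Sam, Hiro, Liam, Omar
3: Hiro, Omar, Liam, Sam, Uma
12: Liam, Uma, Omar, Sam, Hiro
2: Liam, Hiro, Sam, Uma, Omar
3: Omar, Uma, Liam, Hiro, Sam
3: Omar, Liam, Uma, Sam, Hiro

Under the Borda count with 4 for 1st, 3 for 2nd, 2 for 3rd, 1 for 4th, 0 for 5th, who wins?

Uma: 13×2 + 1×4 + 3×0 + 12×3 + 2×1 + 3×3 + 3×2 = 83
Sam: 13×4 + 1×3 + 3×1 + 12×1 + 2×2 + 3×0 + 3×1 = 77
Liam: 13×1 + 1×1 + 3×2 + 12×4 + 2×4 + 3×2 + 3×3 = 91
Omar: 13×0 + 1×0 + 3×3 + 12×2 + 2×0 + 3×4 + 3×4 = 57
Hiro: 13×3 + 1×2 + 3×4 + 12×0 + 2×3 + 3×1 + 3×0 = 62

Liam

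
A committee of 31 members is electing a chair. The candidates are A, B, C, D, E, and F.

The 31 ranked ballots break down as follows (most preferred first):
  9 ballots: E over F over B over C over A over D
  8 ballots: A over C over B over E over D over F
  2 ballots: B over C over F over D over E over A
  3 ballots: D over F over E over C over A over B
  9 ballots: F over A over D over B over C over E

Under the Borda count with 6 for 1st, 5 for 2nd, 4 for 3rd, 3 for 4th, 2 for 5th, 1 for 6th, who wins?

F

A: 9×2 + 8×6 + 2×1 + 3×2 + 9×5 = 119
B: 9×4 + 8×4 + 2×6 + 3×1 + 9×3 = 110
C: 9×3 + 8×5 + 2×5 + 3×3 + 9×2 = 104
D: 9×1 + 8×2 + 2×3 + 3×6 + 9×4 = 85
E: 9×6 + 8×3 + 2×2 + 3×4 + 9×1 = 103
F: 9×5 + 8×1 + 2×4 + 3×5 + 9×6 = 130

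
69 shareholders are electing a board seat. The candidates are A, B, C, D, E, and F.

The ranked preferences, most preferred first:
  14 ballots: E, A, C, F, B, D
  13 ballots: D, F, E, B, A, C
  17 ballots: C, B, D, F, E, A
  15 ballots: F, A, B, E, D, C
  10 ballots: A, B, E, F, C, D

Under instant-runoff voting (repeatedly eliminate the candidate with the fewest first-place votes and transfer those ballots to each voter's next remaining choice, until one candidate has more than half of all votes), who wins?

Round 1: A 10, B 0, C 17, D 13, E 14, F 15. B eliminated.
Round 2: A 10, C 17, D 13, E 14, F 15. A eliminated.
Round 3: C 17, D 13, E 24, F 15. D eliminated.
Round 4: C 17, E 24, F 28. C eliminated.
Round 5: E 24, F 45. F has a majority (≥35).

F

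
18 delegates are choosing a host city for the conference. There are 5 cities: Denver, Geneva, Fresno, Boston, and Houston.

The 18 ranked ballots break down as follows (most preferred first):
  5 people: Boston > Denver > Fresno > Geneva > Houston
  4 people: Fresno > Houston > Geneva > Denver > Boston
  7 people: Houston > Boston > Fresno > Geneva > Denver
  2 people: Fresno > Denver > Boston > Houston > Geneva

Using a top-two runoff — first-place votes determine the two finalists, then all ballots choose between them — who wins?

Fresno

Round 1 first-place votes: Denver 0, Geneva 0, Fresno 6, Boston 5, Houston 7. Houston and Fresno advance.
Runoff: Houston is ranked above Fresno on 7 ballots, Fresno above Houston on 11.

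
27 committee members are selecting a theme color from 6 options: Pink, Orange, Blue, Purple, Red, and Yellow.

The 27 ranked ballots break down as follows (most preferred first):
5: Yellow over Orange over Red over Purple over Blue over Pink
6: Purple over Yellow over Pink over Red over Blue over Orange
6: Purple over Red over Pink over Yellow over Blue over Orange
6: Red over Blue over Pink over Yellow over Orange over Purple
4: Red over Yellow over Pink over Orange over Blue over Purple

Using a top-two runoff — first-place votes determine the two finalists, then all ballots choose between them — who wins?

Red

Round 1 first-place votes: Pink 0, Orange 0, Blue 0, Purple 12, Red 10, Yellow 5. Purple and Red advance.
Runoff: Purple is ranked above Red on 12 ballots, Red above Purple on 15.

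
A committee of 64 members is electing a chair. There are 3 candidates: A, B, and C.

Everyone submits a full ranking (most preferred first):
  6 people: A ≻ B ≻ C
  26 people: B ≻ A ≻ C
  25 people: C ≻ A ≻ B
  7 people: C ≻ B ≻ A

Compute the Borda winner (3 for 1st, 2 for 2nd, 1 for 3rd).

A: 6×3 + 26×2 + 25×2 + 7×1 = 127
B: 6×2 + 26×3 + 25×1 + 7×2 = 129
C: 6×1 + 26×1 + 25×3 + 7×3 = 128

B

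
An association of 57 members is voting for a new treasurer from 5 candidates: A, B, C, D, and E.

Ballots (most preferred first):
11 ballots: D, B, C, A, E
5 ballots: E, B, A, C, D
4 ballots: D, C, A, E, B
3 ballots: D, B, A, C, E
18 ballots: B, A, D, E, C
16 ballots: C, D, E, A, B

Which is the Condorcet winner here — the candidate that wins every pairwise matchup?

D vs A: 34–23
D vs B: 34–23
D vs C: 36–21
D vs E: 52–5
D beats every other candidate.

D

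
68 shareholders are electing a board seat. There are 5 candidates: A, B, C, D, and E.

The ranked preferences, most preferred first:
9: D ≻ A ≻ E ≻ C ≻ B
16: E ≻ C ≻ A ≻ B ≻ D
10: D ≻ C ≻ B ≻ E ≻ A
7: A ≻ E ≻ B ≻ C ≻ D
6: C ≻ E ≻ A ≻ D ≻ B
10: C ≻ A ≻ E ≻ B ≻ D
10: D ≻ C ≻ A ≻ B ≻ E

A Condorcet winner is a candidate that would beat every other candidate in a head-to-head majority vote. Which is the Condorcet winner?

C

C vs A: 52–16
C vs B: 61–7
C vs D: 39–29
C vs E: 36–32
C beats every other candidate.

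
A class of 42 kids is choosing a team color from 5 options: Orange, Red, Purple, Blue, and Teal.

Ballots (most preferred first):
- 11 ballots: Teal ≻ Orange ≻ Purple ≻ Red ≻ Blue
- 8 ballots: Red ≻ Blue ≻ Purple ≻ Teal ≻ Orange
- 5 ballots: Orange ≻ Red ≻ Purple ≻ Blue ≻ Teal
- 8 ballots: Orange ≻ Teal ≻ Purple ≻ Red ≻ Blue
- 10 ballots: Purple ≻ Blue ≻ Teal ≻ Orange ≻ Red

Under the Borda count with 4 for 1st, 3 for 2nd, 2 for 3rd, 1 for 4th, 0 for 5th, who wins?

Orange: 11×3 + 8×0 + 5×4 + 8×4 + 10×1 = 95
Red: 11×1 + 8×4 + 5×3 + 8×1 + 10×0 = 66
Purple: 11×2 + 8×2 + 5×2 + 8×2 + 10×4 = 104
Blue: 11×0 + 8×3 + 5×1 + 8×0 + 10×3 = 59
Teal: 11×4 + 8×1 + 5×0 + 8×3 + 10×2 = 96

Purple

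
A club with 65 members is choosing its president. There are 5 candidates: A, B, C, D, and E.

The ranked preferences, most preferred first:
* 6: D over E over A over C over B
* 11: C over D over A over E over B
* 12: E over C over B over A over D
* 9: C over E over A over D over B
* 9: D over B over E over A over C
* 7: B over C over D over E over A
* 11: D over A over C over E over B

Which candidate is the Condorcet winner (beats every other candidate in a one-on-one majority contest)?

C vs A: 39–26
C vs B: 49–16
C vs D: 39–26
C vs E: 38–27
C beats every other candidate.

C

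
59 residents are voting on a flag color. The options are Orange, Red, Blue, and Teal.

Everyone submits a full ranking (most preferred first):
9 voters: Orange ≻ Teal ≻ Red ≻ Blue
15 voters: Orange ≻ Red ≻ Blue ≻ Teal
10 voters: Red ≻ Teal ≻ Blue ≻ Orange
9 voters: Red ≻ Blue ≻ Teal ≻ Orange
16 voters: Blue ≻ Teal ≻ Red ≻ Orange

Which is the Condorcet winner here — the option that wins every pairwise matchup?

Red

Red vs Orange: 35–24
Red vs Blue: 43–16
Red vs Teal: 34–25
Red beats every other option.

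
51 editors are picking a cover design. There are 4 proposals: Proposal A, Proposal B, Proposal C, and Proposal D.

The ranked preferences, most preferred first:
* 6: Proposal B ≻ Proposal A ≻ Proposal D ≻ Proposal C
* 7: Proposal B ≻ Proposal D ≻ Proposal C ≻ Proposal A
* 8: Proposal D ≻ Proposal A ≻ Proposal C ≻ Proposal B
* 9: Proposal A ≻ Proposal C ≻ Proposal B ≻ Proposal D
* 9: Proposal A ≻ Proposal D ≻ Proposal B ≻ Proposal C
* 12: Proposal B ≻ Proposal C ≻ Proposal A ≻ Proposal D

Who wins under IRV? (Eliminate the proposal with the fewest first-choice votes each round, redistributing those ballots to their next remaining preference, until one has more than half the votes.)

Round 1: Proposal A 18, Proposal B 25, Proposal C 0, Proposal D 8. Proposal C eliminated.
Round 2: Proposal A 18, Proposal B 25, Proposal D 8. Proposal D eliminated.
Round 3: Proposal A 26, Proposal B 25. Proposal A has a majority (≥26).

Proposal A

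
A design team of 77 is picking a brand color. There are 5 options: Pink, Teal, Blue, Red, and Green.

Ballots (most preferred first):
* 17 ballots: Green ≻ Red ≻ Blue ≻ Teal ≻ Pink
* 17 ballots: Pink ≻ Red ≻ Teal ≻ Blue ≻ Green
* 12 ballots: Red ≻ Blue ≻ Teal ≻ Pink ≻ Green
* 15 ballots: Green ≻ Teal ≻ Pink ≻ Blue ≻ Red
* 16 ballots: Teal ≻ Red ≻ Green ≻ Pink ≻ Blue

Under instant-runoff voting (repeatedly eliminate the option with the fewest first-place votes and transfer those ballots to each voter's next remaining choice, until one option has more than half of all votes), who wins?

Round 1: Pink 17, Teal 16, Blue 0, Red 12, Green 32. Blue eliminated.
Round 2: Pink 17, Teal 16, Red 12, Green 32. Red eliminated.
Round 3: Pink 17, Teal 28, Green 32. Pink eliminated.
Round 4: Teal 45, Green 32. Teal has a majority (≥39).

Teal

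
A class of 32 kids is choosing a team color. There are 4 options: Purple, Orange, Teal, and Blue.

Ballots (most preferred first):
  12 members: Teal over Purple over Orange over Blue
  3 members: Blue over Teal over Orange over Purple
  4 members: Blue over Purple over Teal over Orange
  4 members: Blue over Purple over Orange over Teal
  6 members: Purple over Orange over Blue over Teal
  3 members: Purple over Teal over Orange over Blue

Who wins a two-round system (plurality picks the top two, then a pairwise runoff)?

Blue

Round 1 first-place votes: Purple 9, Orange 0, Teal 12, Blue 11. Teal and Blue advance.
Runoff: Teal is ranked above Blue on 15 ballots, Blue above Teal on 17.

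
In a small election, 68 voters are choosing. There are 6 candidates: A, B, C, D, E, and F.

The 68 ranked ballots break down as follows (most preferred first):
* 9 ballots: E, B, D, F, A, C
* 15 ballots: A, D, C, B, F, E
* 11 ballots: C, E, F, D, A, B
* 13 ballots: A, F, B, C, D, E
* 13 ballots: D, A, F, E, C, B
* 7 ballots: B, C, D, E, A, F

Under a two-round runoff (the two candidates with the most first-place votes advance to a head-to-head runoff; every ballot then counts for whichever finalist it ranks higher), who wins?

D

Round 1 first-place votes: A 28, B 7, C 11, D 13, E 9, F 0. A and D advance.
Runoff: A is ranked above D on 28 ballots, D above A on 40.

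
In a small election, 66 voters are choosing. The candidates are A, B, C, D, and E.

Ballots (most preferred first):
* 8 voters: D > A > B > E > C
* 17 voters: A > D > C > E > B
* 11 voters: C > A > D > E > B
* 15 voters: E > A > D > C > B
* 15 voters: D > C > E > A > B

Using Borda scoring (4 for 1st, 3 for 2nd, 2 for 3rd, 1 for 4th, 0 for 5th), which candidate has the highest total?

A: 8×3 + 17×4 + 11×3 + 15×3 + 15×1 = 185
B: 8×2 + 17×0 + 11×0 + 15×0 + 15×0 = 16
C: 8×0 + 17×2 + 11×4 + 15×1 + 15×3 = 138
D: 8×4 + 17×3 + 11×2 + 15×2 + 15×4 = 195
E: 8×1 + 17×1 + 11×1 + 15×4 + 15×2 = 126

D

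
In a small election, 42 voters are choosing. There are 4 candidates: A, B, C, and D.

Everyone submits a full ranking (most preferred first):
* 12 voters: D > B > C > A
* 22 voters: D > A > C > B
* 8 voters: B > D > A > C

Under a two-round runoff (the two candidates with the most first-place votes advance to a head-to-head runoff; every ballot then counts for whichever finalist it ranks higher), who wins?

D

Round 1 first-place votes: A 0, B 8, C 0, D 34. D and B advance.
Runoff: D is ranked above B on 34 ballots, B above D on 8.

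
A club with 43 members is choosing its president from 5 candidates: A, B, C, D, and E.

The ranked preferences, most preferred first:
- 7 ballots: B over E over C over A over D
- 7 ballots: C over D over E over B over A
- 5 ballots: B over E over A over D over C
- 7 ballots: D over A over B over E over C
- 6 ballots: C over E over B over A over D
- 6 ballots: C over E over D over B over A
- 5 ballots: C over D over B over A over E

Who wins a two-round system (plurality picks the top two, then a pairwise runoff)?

Round 1 first-place votes: A 0, B 12, C 24, D 7, E 0. C and B advance.
Runoff: C is ranked above B on 24 ballots, B above C on 19.

C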